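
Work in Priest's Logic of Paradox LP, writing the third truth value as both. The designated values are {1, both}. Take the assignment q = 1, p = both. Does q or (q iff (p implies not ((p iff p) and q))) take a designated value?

p iff p = both iff both = both
(p iff p) and q = both and 1 = both
not ((p iff p) and q) = not both = both
p implies not ((p iff p) and q) = both implies both = both
q iff (p implies not ((p iff p) and q)) = 1 iff both = both
q or (q iff (p implies not ((p iff p) and q))) = 1 or both = 1
1 ∈ {1, both}.

Yes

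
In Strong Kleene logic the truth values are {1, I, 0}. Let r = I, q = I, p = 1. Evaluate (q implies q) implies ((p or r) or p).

q implies q = I implies I = I
p or r = 1 or I = 1
(p or r) or p = 1 or 1 = 1
(q implies q) implies ((p or r) or p) = I implies 1 = 1

1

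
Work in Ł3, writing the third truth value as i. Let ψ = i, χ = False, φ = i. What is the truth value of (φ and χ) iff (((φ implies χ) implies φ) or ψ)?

φ and χ = i and False = False
φ implies χ = i implies False = i  [min(1, 1−½+0)]
(φ implies χ) implies φ = i implies i = True
((φ implies χ) implies φ) or ψ = True or i = True
(φ and χ) iff (((φ implies χ) implies φ) or ψ) = False iff True = False

False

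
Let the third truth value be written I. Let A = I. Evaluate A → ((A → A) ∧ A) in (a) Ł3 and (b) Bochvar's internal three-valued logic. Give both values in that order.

T; I

In Ł3: A → A = I → I = T  [min(1, 1−½+½)]
(A → A) ∧ A = T ∧ I = I
A → ((A → A) ∧ A) = I → I = T
In Bochvar's internal three-valued logic: A → A = I → I = I  [any arg is the third value ⇒ result is the third value]
(A → A) ∧ A = I ∧ I = I
A → ((A → A) ∧ A) = I → I = I
They differ because Ł3 and Bochvar's internal three-valued logic treat I differently under the binary connectives.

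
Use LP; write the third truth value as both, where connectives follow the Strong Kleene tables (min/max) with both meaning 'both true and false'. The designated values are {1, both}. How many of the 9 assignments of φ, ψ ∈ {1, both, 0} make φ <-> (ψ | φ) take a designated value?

Of the 9 assignments, 8 give a value in {1, both}.

8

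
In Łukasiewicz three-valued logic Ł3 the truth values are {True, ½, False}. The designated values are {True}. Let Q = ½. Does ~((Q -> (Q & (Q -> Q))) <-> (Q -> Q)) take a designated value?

Q -> Q = ½ -> ½ = True
Q & (Q -> Q) = ½ & True = ½
Q -> (Q & (Q -> Q)) = ½ -> ½ = True
Q -> Q = ½ -> ½ = True
(Q -> (Q & (Q -> Q))) <-> (Q -> Q) = True <-> True = True
~((Q -> (Q & (Q -> Q))) <-> (Q -> Q)) = ~True = False
False ∉ {True}.

No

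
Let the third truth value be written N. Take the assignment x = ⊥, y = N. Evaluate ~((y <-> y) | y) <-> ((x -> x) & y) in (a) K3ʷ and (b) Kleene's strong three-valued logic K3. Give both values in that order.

In K3ʷ: y <-> y = N <-> N = N
(y <-> y) | y = N | N = N
~((y <-> y) | y) = ~N = N
x -> x = ⊥ -> ⊥ = ⊤
(x -> x) & y = ⊤ & N = N
~((y <-> y) | y) <-> ((x -> x) & y) = N <-> N = N
In Kleene's strong three-valued logic K3: y <-> y = N <-> N = N
(y <-> y) | y = N | N = N
~((y <-> y) | y) = ~N = N
x -> x = ⊥ -> ⊥ = ⊤
(x -> x) & y = ⊤ & N = N
~((y <-> y) | y) <-> ((x -> x) & y) = N <-> N = N

N; N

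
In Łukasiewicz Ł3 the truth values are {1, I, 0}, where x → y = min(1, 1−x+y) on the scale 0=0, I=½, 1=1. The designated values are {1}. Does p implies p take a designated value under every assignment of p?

Every assignment of p over {1, I, 0} gives a value in {1}.
In particular, with p=I: p implies p = 1.

Yes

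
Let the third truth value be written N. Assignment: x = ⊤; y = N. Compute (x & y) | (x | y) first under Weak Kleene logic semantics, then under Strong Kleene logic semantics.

N; ⊤

In Weak Kleene logic: x & y = ⊤ & N = N
x | y = ⊤ | N = N
(x & y) | (x | y) = N | N = N
In Strong Kleene logic: x & y = ⊤ & N = N
x | y = ⊤ | N = ⊤
(x & y) | (x | y) = N | ⊤ = ⊤
They differ because Weak Kleene logic and Strong Kleene logic treat N differently under the binary connectives.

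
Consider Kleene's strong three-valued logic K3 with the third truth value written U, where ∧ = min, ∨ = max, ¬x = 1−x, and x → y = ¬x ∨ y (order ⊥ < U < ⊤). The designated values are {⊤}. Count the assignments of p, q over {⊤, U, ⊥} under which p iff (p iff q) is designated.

2

Designated under: (p=⊤, q=⊤); (p=⊥, q=⊤).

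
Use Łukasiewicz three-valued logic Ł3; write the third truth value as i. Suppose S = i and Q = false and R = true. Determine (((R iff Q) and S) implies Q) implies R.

R iff Q = true iff false = false
(R iff Q) and S = false and i = false
((R iff Q) and S) implies Q = false implies false = true
(((R iff Q) and S) implies Q) implies R = true implies true = true

true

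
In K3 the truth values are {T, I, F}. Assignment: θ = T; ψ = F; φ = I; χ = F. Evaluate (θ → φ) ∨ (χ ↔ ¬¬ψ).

θ → φ = T → I = I
¬ψ = ¬F = T
¬¬ψ = ¬T = F
χ ↔ ¬¬ψ = F ↔ F = T
(θ → φ) ∨ (χ ↔ ¬¬ψ) = I ∨ T = T

T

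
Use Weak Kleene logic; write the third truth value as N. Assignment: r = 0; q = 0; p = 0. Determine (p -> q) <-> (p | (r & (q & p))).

p -> q = 0 -> 0 = 1
q & p = 0 & 0 = 0
r & (q & p) = 0 & 0 = 0
p | (r & (q & p)) = 0 | 0 = 0
(p -> q) <-> (p | (r & (q & p))) = 1 <-> 0 = 0

0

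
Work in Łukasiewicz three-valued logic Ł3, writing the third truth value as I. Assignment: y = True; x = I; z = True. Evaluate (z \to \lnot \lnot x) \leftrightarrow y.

I

\lnot x = \lnot I = I
\lnot \lnot x = \lnot I = I
z \to \lnot \lnot x = True \to I = I
(z \to \lnot \lnot x) \leftrightarrow y = I \leftrightarrow True = I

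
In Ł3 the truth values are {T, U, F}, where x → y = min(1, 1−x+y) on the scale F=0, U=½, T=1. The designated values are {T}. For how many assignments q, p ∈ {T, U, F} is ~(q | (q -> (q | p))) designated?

0

Of the 9 assignments, 0 give a value in {T}.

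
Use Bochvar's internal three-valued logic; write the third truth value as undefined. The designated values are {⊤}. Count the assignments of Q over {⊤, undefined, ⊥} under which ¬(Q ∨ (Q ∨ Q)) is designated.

1

Q=⊤: ⊥ ·
Q=undefined: undefined ·
Q=⊥: ⊤ ✓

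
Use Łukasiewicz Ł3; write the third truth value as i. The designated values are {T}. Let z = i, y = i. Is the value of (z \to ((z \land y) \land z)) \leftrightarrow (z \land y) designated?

z \land y = i \land i = i
(z \land y) \land z = i \land i = i
z \to ((z \land y) \land z) = i \to i = T  [min(1, 1−½+½)]
z \land y = i \land i = i
(z \to ((z \land y) \land z)) \leftrightarrow (z \land y) = T \leftrightarrow i = i
i ∉ {T}.

No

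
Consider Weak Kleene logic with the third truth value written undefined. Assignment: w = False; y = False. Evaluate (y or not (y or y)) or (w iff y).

True

y or y = False or False = False
not (y or y) = not False = True
y or not (y or y) = False or True = True
w iff y = False iff False = True
(y or not (y or y)) or (w iff y) = True or True = True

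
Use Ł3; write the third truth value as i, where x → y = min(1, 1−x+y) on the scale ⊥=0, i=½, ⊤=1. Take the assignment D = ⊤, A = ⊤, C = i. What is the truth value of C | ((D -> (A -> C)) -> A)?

A -> C = ⊤ -> i = i
D -> (A -> C) = ⊤ -> i = i
(D -> (A -> C)) -> A = i -> ⊤ = ⊤
C | ((D -> (A -> C)) -> A) = i | ⊤ = ⊤

⊤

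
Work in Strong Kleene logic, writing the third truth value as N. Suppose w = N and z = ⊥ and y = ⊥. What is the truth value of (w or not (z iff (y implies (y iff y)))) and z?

y iff y = ⊥ iff ⊥ = ⊤
y implies (y iff y) = ⊥ implies ⊤ = ⊤
z iff (y implies (y iff y)) = ⊥ iff ⊤ = ⊥
not (z iff (y implies (y iff y))) = not ⊥ = ⊤
w or not (z iff (y implies (y iff y))) = N or ⊤ = ⊤
(w or not (z iff (y implies (y iff y)))) and z = ⊤ and ⊥ = ⊥

⊥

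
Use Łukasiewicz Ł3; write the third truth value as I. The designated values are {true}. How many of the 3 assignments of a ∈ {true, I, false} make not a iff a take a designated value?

1

a=true: false ·
a=I: true ✓
a=false: false ·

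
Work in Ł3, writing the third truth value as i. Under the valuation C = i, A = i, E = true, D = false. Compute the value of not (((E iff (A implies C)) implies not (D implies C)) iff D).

false

A implies C = i implies i = true  [min(1, 1−½+½)]
E iff (A implies C) = true iff true = true
D implies C = false implies i = true
not (D implies C) = not true = false
(E iff (A implies C)) implies not (D implies C) = true implies false = false
((E iff (A implies C)) implies not (D implies C)) iff D = false iff false = true
not (((E iff (A implies C)) implies not (D implies C)) iff D) = not true = false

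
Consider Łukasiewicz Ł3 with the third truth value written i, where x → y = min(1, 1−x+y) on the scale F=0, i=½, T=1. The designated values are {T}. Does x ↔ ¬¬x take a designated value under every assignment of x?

Yes

Every assignment of x over {T, i, F} gives a value in {T}.
In particular, with x=i: x ↔ ¬¬x = T.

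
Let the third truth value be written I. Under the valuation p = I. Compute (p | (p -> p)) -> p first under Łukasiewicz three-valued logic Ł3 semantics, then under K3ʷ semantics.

I; I

In Łukasiewicz three-valued logic Ł3: p -> p = I -> I = T  [min(1, 1−½+½)]
p | (p -> p) = I | T = T
(p | (p -> p)) -> p = T -> I = I
In K3ʷ: p -> p = I -> I = I
p | (p -> p) = I | I = I
(p | (p -> p)) -> p = I -> I = I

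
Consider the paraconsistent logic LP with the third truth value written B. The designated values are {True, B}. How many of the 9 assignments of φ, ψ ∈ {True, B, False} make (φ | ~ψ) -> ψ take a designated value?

6

Of the 9 assignments, 6 give a value in {True, B}.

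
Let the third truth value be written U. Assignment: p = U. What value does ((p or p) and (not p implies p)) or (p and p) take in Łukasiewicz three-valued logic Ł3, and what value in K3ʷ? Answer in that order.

U; U

In Łukasiewicz three-valued logic Ł3: p or p = U or U = U
not p = not U = U
not p implies p = U implies U = True  [min(1, 1−½+½)]
(p or p) and (not p implies p) = U and True = U
p and p = U and U = U
((p or p) and (not p implies p)) or (p and p) = U or U = U
In K3ʷ: p or p = U or U = U
not p = not U = U
not p implies p = U implies U = U
(p or p) and (not p implies p) = U and U = U
p and p = U and U = U
((p or p) and (not p implies p)) or (p and p) = U or U = U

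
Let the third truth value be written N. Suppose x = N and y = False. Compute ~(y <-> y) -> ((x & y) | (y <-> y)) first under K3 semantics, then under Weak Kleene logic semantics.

In K3: y <-> y = False <-> False = True
~(y <-> y) = ~True = False
x & y = N & False = False
y <-> y = False <-> False = True
(x & y) | (y <-> y) = False | True = True
~(y <-> y) -> ((x & y) | (y <-> y)) = False -> True = True
In Weak Kleene logic: y <-> y = False <-> False = True
~(y <-> y) = ~True = False
x & y = N & False = N
y <-> y = False <-> False = True
(x & y) | (y <-> y) = N | True = N
~(y <-> y) -> ((x & y) | (y <-> y)) = False -> N = N  [any arg is the third value ⇒ result is the third value]
They differ because K3 and Weak Kleene logic treat N differently under the binary connectives.

True; N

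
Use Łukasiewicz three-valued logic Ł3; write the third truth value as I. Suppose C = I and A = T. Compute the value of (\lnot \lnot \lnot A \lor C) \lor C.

\lnot A = \lnot T = F
\lnot \lnot A = \lnot F = T
\lnot \lnot \lnot A = \lnot T = F
\lnot \lnot \lnot A \lor C = F \lor I = I
(\lnot \lnot \lnot A \lor C) \lor C = I \lor I = I

I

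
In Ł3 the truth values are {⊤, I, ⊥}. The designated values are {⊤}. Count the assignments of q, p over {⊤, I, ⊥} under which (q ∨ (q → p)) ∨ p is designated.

8

Of the 9 assignments, 8 give a value in {⊤}.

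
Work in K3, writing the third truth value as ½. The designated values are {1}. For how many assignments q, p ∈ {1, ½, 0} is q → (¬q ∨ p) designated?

Of the 9 assignments, 5 give a value in {1}.

5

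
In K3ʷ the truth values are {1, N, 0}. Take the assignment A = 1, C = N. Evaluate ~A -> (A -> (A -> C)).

~A = ~1 = 0
A -> C = 1 -> N = N  [any arg is the third value ⇒ result is the third value]
A -> (A -> C) = 1 -> N = N
~A -> (A -> (A -> C)) = 0 -> N = N

N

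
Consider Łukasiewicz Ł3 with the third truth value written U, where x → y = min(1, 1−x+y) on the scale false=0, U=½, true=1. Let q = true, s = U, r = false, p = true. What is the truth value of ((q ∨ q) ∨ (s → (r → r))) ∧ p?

true

q ∨ q = true ∨ true = true
r → r = false → false = true
s → (r → r) = U → true = true  [min(1, 1−½+1)]
(q ∨ q) ∨ (s → (r → r)) = true ∨ true = true
((q ∨ q) ∨ (s → (r → r))) ∧ p = true ∧ true = true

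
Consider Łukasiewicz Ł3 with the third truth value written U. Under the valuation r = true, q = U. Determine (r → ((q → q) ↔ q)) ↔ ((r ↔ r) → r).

q → q = U → U = true  [min(1, 1−½+½)]
(q → q) ↔ q = true ↔ U = U
r → ((q → q) ↔ q) = true → U = U
r ↔ r = true ↔ true = true
(r ↔ r) → r = true → true = true
(r → ((q → q) ↔ q)) ↔ ((r ↔ r) → r) = U ↔ true = U

U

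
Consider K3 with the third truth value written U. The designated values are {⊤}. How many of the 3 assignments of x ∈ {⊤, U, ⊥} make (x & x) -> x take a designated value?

x=⊤: ⊤ ✓
x=U: U ·
x=⊥: ⊤ ✓

2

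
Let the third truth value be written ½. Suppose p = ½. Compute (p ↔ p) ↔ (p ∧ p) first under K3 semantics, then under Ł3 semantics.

½; ½

In K3: p ↔ p = ½ ↔ ½ = ½
p ∧ p = ½ ∧ ½ = ½
(p ↔ p) ↔ (p ∧ p) = ½ ↔ ½ = ½
In Ł3: p ↔ p = ½ ↔ ½ = true  [1 − |½−½|]
p ∧ p = ½ ∧ ½ = ½
(p ↔ p) ↔ (p ∧ p) = true ↔ ½ = ½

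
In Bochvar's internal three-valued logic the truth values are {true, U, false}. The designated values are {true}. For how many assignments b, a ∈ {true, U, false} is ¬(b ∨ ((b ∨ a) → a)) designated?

Of the 9 assignments, 0 give a value in {true}.

0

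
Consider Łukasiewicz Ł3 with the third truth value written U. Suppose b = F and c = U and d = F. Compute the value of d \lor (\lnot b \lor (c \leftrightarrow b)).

T

\lnot b = \lnot F = T
c \leftrightarrow b = U \leftrightarrow F = U  [1 − |½−0|]
\lnot b \lor (c \leftrightarrow b) = T \lor U = T
d \lor (\lnot b \lor (c \leftrightarrow b)) = F \lor T = T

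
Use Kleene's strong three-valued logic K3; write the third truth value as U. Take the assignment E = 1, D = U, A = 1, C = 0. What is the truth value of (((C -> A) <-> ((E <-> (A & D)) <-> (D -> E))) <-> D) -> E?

C -> A = 0 -> 1 = 1
A & D = 1 & U = U
E <-> (A & D) = 1 <-> U = U
D -> E = U -> 1 = 1  [~U | 1]
(E <-> (A & D)) <-> (D -> E) = U <-> 1 = U
(C -> A) <-> ((E <-> (A & D)) <-> (D -> E)) = 1 <-> U = U
((C -> A) <-> ((E <-> (A & D)) <-> (D -> E))) <-> D = U <-> U = U
(((C -> A) <-> ((E <-> (A & D)) <-> (D -> E))) <-> D) -> E = U -> 1 = 1

1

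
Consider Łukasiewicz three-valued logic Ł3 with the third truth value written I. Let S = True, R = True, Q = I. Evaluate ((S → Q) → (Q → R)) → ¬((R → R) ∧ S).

False

S → Q = True → I = I
Q → R = I → True = True
(S → Q) → (Q → R) = I → True = True
R → R = True → True = True
(R → R) ∧ S = True ∧ True = True
¬((R → R) ∧ S) = ¬True = False
((S → Q) → (Q → R)) → ¬((R → R) ∧ S) = True → False = False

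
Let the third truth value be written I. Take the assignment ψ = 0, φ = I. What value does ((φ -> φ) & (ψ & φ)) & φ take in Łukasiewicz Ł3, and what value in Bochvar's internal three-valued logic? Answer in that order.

In Łukasiewicz Ł3: φ -> φ = I -> I = 1  [min(1, 1−½+½)]
ψ & φ = 0 & I = 0
(φ -> φ) & (ψ & φ) = 1 & 0 = 0
((φ -> φ) & (ψ & φ)) & φ = 0 & I = 0
In Bochvar's internal three-valued logic: φ -> φ = I -> I = I
ψ & φ = 0 & I = I
(φ -> φ) & (ψ & φ) = I & I = I
((φ -> φ) & (ψ & φ)) & φ = I & I = I
They differ because Łukasiewicz Ł3 and Bochvar's internal three-valued logic treat I differently under the binary connectives.

0; I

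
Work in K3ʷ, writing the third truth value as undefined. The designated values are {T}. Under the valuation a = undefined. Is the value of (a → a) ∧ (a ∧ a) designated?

a → a = undefined → undefined = undefined  [any arg is the third value ⇒ result is the third value]
a ∧ a = undefined ∧ undefined = undefined
(a → a) ∧ (a ∧ a) = undefined ∧ undefined = undefined
undefined ∉ {T}.

No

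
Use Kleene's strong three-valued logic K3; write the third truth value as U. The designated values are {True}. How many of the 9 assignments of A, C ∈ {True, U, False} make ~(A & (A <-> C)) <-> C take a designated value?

Designated under: (A=False, C=True).

1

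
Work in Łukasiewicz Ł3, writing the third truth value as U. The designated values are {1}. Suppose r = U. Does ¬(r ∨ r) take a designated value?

r ∨ r = U ∨ U = U
¬(r ∨ r) = ¬U = U
U ∉ {1}.

No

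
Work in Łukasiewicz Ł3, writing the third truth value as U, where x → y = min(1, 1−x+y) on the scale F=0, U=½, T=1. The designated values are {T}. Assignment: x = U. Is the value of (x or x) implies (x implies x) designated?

x or x = U or U = U
x implies x = U implies U = T  [min(1, 1−½+½)]
(x or x) implies (x implies x) = U implies T = T
T ∈ {T}.

Yes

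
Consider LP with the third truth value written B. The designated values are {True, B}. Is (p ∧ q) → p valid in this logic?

Every assignment of p, q over {True, B, False} gives a value in {True, B}.
In particular, with p=B, q=B: (p ∧ q) → p = B.

Yes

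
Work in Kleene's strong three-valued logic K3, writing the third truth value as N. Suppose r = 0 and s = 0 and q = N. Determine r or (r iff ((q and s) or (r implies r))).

q and s = N and 0 = 0
r implies r = 0 implies 0 = 1
(q and s) or (r implies r) = 0 or 1 = 1
r iff ((q and s) or (r implies r)) = 0 iff 1 = 0
r or (r iff ((q and s) or (r implies r))) = 0 or 0 = 0

0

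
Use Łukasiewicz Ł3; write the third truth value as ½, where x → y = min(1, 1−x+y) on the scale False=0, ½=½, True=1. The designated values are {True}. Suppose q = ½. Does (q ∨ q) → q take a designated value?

Yes

q ∨ q = ½ ∨ ½ = ½
(q ∨ q) → q = ½ → ½ = True  [min(1, 1−½+½)]
True ∈ {True}.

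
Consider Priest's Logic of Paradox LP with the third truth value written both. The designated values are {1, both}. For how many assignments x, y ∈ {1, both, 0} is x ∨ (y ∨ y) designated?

Of the 9 assignments, 8 give a value in {1, both}.

8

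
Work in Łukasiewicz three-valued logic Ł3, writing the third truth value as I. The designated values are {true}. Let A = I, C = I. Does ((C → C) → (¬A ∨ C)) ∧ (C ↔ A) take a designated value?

C → C = I → I = true
¬A = ¬I = I
¬A ∨ C = I ∨ I = I
(C → C) → (¬A ∨ C) = true → I = I
C ↔ A = I ↔ I = true
((C → C) → (¬A ∨ C)) ∧ (C ↔ A) = I ∧ true = I
I ∉ {true}.

No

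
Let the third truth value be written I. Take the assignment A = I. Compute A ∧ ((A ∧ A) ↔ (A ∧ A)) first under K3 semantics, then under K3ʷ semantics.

I; I

In K3: A ∧ A = I ∧ I = I
A ∧ A = I ∧ I = I
(A ∧ A) ↔ (A ∧ A) = I ↔ I = I
A ∧ ((A ∧ A) ↔ (A ∧ A)) = I ∧ I = I
In K3ʷ: A ∧ A = I ∧ I = I
A ∧ A = I ∧ I = I
(A ∧ A) ↔ (A ∧ A) = I ↔ I = I
A ∧ ((A ∧ A) ↔ (A ∧ A)) = I ∧ I = I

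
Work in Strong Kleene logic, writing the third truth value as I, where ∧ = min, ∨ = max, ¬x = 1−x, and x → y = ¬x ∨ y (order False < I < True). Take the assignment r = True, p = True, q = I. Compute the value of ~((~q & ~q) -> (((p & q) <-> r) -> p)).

False

~q = ~I = I
~q = ~I = I
~q & ~q = I & I = I
p & q = True & I = I
(p & q) <-> r = I <-> True = I
((p & q) <-> r) -> p = I -> True = True  [~I | True]
(~q & ~q) -> (((p & q) <-> r) -> p) = I -> True = True
~((~q & ~q) -> (((p & q) <-> r) -> p)) = ~True = False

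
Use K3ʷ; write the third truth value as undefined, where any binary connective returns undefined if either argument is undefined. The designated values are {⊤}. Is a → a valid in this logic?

No

Countermodel: a=undefined gives undefined, which is not designated.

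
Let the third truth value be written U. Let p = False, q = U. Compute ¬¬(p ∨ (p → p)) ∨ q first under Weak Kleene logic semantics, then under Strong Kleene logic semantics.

In Weak Kleene logic: p → p = False → False = True
p ∨ (p → p) = False ∨ True = True
¬(p ∨ (p → p)) = ¬True = False
¬¬(p ∨ (p → p)) = ¬False = True
¬¬(p ∨ (p → p)) ∨ q = True ∨ U = U
In Strong Kleene logic: p → p = False → False = True
p ∨ (p → p) = False ∨ True = True
¬(p ∨ (p → p)) = ¬True = False
¬¬(p ∨ (p → p)) = ¬False = True
¬¬(p ∨ (p → p)) ∨ q = True ∨ U = True
They differ because Weak Kleene logic and Strong Kleene logic treat U differently under the binary connectives.

U; True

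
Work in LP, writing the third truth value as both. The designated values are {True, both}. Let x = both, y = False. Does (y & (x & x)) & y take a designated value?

x & x = both & both = both
y & (x & x) = False & both = False
(y & (x & x)) & y = False & False = False
False ∉ {True, both}.

No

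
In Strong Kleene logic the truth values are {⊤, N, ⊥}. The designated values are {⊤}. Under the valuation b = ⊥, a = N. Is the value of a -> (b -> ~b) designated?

~b = ~⊥ = ⊤
b -> ~b = ⊥ -> ⊤ = ⊤
a -> (b -> ~b) = N -> ⊤ = ⊤
⊤ ∈ {⊤}.

Yes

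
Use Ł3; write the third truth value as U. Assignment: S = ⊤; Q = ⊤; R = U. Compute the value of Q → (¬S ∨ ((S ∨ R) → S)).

⊤

¬S = ¬⊤ = ⊥
S ∨ R = ⊤ ∨ U = ⊤
(S ∨ R) → S = ⊤ → ⊤ = ⊤
¬S ∨ ((S ∨ R) → S) = ⊥ ∨ ⊤ = ⊤
Q → (¬S ∨ ((S ∨ R) → S)) = ⊤ → ⊤ = ⊤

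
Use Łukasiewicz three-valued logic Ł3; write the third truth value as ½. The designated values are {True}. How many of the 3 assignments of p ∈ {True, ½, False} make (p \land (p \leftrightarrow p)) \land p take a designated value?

p=True: True ✓
p=½: ½ ·
p=False: False ·

1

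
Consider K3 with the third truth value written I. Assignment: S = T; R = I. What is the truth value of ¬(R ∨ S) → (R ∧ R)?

T

R ∨ S = I ∨ T = T
¬(R ∨ S) = ¬T = F
R ∧ R = I ∧ I = I
¬(R ∨ S) → (R ∧ R) = F → I = T  [¬F ∨ I]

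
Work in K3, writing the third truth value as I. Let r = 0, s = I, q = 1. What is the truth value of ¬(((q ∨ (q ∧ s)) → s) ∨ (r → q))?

q ∧ s = 1 ∧ I = I
q ∨ (q ∧ s) = 1 ∨ I = 1
(q ∨ (q ∧ s)) → s = 1 → I = I  [¬1 ∨ I]
r → q = 0 → 1 = 1
((q ∨ (q ∧ s)) → s) ∨ (r → q) = I ∨ 1 = 1
¬(((q ∨ (q ∧ s)) → s) ∨ (r → q)) = ¬1 = 0

0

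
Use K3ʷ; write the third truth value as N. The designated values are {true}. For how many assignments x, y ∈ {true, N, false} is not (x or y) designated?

Designated under: (x=false, y=false).

1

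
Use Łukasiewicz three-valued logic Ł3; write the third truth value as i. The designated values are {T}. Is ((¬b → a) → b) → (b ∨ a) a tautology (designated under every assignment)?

No

Countermodel: b=i, a=F gives i, which is not designated.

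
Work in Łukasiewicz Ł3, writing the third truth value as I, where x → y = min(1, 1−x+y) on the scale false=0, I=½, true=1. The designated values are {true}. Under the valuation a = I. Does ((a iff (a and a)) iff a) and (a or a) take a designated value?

No

a and a = I and I = I
a iff (a and a) = I iff I = true  [1 − |½−½|]
(a iff (a and a)) iff a = true iff I = I
a or a = I or I = I
((a iff (a and a)) iff a) and (a or a) = I and I = I
I ∉ {true}.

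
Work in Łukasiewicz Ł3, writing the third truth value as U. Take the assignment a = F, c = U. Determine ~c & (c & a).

~c = ~U = U
c & a = U & F = F
~c & (c & a) = U & F = F

F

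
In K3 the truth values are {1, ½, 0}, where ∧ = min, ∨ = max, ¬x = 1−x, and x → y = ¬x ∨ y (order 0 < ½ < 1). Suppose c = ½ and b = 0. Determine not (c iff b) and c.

c iff b = ½ iff 0 = ½
not (c iff b) = not ½ = ½
not (c iff b) and c = ½ and ½ = ½

½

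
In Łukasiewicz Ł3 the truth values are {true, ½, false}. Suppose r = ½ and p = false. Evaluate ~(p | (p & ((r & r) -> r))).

true

r & r = ½ & ½ = ½
(r & r) -> r = ½ -> ½ = true
p & ((r & r) -> r) = false & true = false
p | (p & ((r & r) -> r)) = false | false = false
~(p | (p & ((r & r) -> r))) = ~false = true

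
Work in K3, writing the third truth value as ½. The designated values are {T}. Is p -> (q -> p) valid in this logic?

Countermodel: p=½, q=T gives ½, which is not designated.

No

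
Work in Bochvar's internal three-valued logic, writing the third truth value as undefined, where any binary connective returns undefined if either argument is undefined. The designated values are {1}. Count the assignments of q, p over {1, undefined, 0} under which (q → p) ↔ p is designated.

Designated under: (q=1, p=1); (q=1, p=0); (q=0, p=1).

3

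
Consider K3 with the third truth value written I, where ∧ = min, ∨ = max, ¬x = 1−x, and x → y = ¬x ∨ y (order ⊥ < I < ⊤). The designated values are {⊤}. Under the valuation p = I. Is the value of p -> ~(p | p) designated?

No

p | p = I | I = I
~(p | p) = ~I = I
p -> ~(p | p) = I -> I = I  [~I | I]
I ∉ {⊤}.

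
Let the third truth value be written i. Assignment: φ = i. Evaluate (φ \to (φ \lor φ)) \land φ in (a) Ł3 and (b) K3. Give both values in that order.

In Ł3: φ \lor φ = i \lor i = i
φ \to (φ \lor φ) = i \to i = ⊤
(φ \to (φ \lor φ)) \land φ = ⊤ \land i = i
In K3: φ \lor φ = i \lor i = i
φ \to (φ \lor φ) = i \to i = i  [\lnot i \lor i]
(φ \to (φ \lor φ)) \land φ = i \land i = i

i; i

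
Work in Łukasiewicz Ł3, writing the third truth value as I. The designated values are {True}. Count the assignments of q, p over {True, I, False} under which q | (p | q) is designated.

5

Of the 9 assignments, 5 give a value in {True}.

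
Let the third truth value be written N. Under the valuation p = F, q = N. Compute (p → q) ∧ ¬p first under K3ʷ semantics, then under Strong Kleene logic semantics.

In K3ʷ: p → q = F → N = N  [any arg is the third value ⇒ result is the third value]
¬p = ¬F = T
(p → q) ∧ ¬p = N ∧ T = N
In Strong Kleene logic: p → q = F → N = T
¬p = ¬F = T
(p → q) ∧ ¬p = T ∧ T = T
They differ because K3ʷ and Strong Kleene logic treat N differently under the binary connectives.

N; T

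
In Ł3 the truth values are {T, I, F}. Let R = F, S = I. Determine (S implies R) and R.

F

S implies R = I implies F = I
(S implies R) and R = I and F = F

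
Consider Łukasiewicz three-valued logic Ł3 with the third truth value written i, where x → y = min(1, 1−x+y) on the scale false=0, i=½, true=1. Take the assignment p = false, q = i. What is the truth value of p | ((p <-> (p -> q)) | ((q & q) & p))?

false

p -> q = false -> i = true
p <-> (p -> q) = false <-> true = false
q & q = i & i = i
(q & q) & p = i & false = false
(p <-> (p -> q)) | ((q & q) & p) = false | false = false
p | ((p <-> (p -> q)) | ((q & q) & p)) = false | false = false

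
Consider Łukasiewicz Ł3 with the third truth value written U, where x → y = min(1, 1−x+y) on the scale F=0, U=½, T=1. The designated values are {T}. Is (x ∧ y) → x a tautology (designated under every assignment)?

Yes

Every assignment of x, y over {T, U, F} gives a value in {T}.
In particular, with x=U, y=U: (x ∧ y) → x = T.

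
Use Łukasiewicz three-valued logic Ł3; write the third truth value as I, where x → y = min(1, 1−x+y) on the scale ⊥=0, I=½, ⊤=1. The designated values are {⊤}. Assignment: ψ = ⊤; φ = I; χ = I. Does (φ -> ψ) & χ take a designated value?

φ -> ψ = I -> ⊤ = ⊤  [min(1, 1−½+1)]
(φ -> ψ) & χ = ⊤ & I = I
I ∉ {⊤}.

No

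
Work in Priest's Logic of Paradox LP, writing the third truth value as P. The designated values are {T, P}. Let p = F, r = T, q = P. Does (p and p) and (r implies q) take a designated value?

p and p = F and F = F
r implies q = T implies P = P
(p and p) and (r implies q) = F and P = F
F ∉ {T, P}.

No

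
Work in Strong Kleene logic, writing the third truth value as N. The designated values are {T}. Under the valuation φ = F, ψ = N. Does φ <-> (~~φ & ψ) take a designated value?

Yes

~φ = ~F = T
~~φ = ~T = F
~~φ & ψ = F & N = F
φ <-> (~~φ & ψ) = F <-> F = T
T ∈ {T}.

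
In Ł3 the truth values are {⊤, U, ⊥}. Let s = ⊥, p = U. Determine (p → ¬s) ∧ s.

¬s = ¬⊥ = ⊤
p → ¬s = U → ⊤ = ⊤  [min(1, 1−½+1)]
(p → ¬s) ∧ s = ⊤ ∧ ⊥ = ⊥

⊥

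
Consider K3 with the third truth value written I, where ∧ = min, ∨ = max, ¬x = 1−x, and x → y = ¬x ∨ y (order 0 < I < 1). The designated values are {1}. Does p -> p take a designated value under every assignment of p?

Countermodel: p=I gives I, which is not designated.

No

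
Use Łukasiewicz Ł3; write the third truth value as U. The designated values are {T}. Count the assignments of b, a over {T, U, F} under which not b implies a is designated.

6

Of the 9 assignments, 6 give a value in {T}.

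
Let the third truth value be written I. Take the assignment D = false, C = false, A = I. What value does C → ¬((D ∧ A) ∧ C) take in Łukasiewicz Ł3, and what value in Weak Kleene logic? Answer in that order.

In Łukasiewicz Ł3: D ∧ A = false ∧ I = false
(D ∧ A) ∧ C = false ∧ false = false
¬((D ∧ A) ∧ C) = ¬false = true
C → ¬((D ∧ A) ∧ C) = false → true = true
In Weak Kleene logic: D ∧ A = false ∧ I = I
(D ∧ A) ∧ C = I ∧ false = I
¬((D ∧ A) ∧ C) = ¬I = I
C → ¬((D ∧ A) ∧ C) = false → I = I  [any arg is the third value ⇒ result is the third value]
They differ because Łukasiewicz Ł3 and Weak Kleene logic treat I differently under the binary connectives.

true; I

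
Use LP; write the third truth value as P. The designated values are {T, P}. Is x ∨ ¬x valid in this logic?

Yes

Every assignment of x over {T, P, F} gives a value in {T, P}.
In particular, with x=P: x ∨ ¬x = P.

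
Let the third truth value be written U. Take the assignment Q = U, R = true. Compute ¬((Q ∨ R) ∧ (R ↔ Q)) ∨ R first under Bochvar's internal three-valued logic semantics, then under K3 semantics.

U; true

In Bochvar's internal three-valued logic: Q ∨ R = U ∨ true = U
R ↔ Q = true ↔ U = U
(Q ∨ R) ∧ (R ↔ Q) = U ∧ U = U
¬((Q ∨ R) ∧ (R ↔ Q)) = ¬U = U
¬((Q ∨ R) ∧ (R ↔ Q)) ∨ R = U ∨ true = U
In K3: Q ∨ R = U ∨ true = true
R ↔ Q = true ↔ U = U
(Q ∨ R) ∧ (R ↔ Q) = true ∧ U = U
¬((Q ∨ R) ∧ (R ↔ Q)) = ¬U = U
¬((Q ∨ R) ∧ (R ↔ Q)) ∨ R = U ∨ true = true
They differ because Bochvar's internal three-valued logic and K3 treat U differently under the binary connectives.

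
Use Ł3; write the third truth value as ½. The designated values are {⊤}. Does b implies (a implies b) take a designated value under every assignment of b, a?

Yes

Every assignment of b, a over {⊤, ½, ⊥} gives a value in {⊤}.
In particular, with b=½, a=½: b implies (a implies b) = ⊤.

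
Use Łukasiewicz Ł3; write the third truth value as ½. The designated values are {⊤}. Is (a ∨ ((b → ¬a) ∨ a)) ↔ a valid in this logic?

Countermodel: a=½, b=½ gives ½, which is not designated.

No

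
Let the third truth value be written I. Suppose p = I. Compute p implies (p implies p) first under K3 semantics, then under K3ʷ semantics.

I; I

In K3: p implies p = I implies I = I
p implies (p implies p) = I implies I = I
In K3ʷ: p implies p = I implies I = I  [any arg is the third value ⇒ result is the third value]
p implies (p implies p) = I implies I = I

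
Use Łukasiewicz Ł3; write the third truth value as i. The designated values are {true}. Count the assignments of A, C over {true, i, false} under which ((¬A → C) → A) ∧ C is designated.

Designated under: (A=true, C=true).

1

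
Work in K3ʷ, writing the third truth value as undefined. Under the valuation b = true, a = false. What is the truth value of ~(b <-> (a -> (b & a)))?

false

b & a = true & false = false
a -> (b & a) = false -> false = true
b <-> (a -> (b & a)) = true <-> true = true
~(b <-> (a -> (b & a))) = ~true = false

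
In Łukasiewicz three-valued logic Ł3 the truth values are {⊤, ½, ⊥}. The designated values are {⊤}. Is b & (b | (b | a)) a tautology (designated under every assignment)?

Countermodel: b=½, a=⊤ gives ½, which is not designated.

No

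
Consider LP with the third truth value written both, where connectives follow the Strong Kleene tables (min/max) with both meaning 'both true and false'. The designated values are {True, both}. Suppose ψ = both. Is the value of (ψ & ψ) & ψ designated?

Yes

ψ & ψ = both & both = both
(ψ & ψ) & ψ = both & both = both
both ∈ {True, both}.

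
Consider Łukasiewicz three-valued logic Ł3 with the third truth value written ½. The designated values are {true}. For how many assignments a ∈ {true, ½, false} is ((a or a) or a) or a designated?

1

a=true: true ✓
a=½: ½ ·
a=false: false ·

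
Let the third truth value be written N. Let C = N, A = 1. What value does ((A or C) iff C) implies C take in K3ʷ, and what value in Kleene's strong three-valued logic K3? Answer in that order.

In K3ʷ: A or C = 1 or N = N
(A or C) iff C = N iff N = N
((A or C) iff C) implies C = N implies N = N  [any arg is the third value ⇒ result is the third value]
In Kleene's strong three-valued logic K3: A or C = 1 or N = 1
(A or C) iff C = 1 iff N = N
((A or C) iff C) implies C = N implies N = N  [not N or N]

N; N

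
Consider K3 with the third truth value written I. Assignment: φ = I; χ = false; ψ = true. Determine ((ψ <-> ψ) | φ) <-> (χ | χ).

false

ψ <-> ψ = true <-> true = true
(ψ <-> ψ) | φ = true | I = true
χ | χ = false | false = false
((ψ <-> ψ) | φ) <-> (χ | χ) = true <-> false = false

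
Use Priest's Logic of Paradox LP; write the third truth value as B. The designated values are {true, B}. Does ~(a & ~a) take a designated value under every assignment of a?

Yes

Every assignment of a over {true, B, false} gives a value in {true, B}.
In particular, with a=B: ~(a & ~a) = B.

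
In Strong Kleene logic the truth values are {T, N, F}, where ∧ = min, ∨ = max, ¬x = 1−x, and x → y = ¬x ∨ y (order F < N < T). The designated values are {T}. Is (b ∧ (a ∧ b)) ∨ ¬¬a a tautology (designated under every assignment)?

No

Countermodel: b=T, a=N gives N, which is not designated.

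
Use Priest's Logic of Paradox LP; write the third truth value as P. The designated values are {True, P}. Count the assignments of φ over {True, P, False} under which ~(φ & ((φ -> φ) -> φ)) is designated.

2

φ=True: False ·
φ=P: P ✓
φ=False: True ✓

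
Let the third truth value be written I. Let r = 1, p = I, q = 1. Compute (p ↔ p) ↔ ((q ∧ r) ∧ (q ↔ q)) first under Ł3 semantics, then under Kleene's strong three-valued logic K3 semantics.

In Ł3: p ↔ p = I ↔ I = 1  [1 − |½−½|]
q ∧ r = 1 ∧ 1 = 1
q ↔ q = 1 ↔ 1 = 1
(q ∧ r) ∧ (q ↔ q) = 1 ∧ 1 = 1
(p ↔ p) ↔ ((q ∧ r) ∧ (q ↔ q)) = 1 ↔ 1 = 1
In Kleene's strong three-valued logic K3: p ↔ p = I ↔ I = I
q ∧ r = 1 ∧ 1 = 1
q ↔ q = 1 ↔ 1 = 1
(q ∧ r) ∧ (q ↔ q) = 1 ∧ 1 = 1
(p ↔ p) ↔ ((q ∧ r) ∧ (q ↔ q)) = I ↔ 1 = I
They differ because Ł3 and Kleene's strong three-valued logic K3 treat I differently under implication.

1; I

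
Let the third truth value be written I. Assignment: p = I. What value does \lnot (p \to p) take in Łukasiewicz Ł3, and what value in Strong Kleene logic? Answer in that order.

⊥; I

In Łukasiewicz Ł3: p \to p = I \to I = ⊤  [min(1, 1−½+½)]
\lnot (p \to p) = \lnot ⊤ = ⊥
In Strong Kleene logic: p \to p = I \to I = I
\lnot (p \to p) = \lnot I = I
They differ because Łukasiewicz Ł3 and Strong Kleene logic treat I differently under implication.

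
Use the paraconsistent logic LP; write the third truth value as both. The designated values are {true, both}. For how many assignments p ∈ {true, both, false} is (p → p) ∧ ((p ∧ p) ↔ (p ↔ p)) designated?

p=true: true ✓
p=both: both ✓
p=false: false ·

2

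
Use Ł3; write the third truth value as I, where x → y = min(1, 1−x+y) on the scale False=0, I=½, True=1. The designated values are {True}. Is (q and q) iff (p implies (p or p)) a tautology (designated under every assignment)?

No

Countermodel: q=I, p=True gives I, which is not designated.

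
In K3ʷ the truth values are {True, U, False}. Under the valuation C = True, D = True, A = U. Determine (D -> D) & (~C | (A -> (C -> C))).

U

D -> D = True -> True = True
~C = ~True = False
C -> C = True -> True = True
A -> (C -> C) = U -> True = U  [any arg is the third value ⇒ result is the third value]
~C | (A -> (C -> C)) = False | U = U
(D -> D) & (~C | (A -> (C -> C))) = True & U = U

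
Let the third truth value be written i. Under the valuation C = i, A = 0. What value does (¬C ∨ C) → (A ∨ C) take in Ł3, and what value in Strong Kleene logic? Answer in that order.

In Ł3: ¬C = ¬i = i
¬C ∨ C = i ∨ i = i
A ∨ C = 0 ∨ i = i
(¬C ∨ C) → (A ∨ C) = i → i = 1  [min(1, 1−½+½)]
In Strong Kleene logic: ¬C = ¬i = i
¬C ∨ C = i ∨ i = i
A ∨ C = 0 ∨ i = i
(¬C ∨ C) → (A ∨ C) = i → i = i  [¬i ∨ i]
They differ because Ł3 and Strong Kleene logic treat i differently under implication.

1; i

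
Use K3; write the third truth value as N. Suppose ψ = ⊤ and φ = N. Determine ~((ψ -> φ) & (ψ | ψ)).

N

ψ -> φ = ⊤ -> N = N  [~⊤ | N]
ψ | ψ = ⊤ | ⊤ = ⊤
(ψ -> φ) & (ψ | ψ) = N & ⊤ = N
~((ψ -> φ) & (ψ | ψ)) = ~N = N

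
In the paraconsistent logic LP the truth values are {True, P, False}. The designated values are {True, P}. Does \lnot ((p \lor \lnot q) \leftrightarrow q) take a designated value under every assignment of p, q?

No

Countermodel: p=True, q=True gives False, which is not designated.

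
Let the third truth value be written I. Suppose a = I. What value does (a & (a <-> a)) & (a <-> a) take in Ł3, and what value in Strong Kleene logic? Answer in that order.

I; I

In Ł3: a <-> a = I <-> I = True  [1 − |½−½|]
a & (a <-> a) = I & True = I
a <-> a = I <-> I = True
(a & (a <-> a)) & (a <-> a) = I & True = I
In Strong Kleene logic: a <-> a = I <-> I = I
a & (a <-> a) = I & I = I
a <-> a = I <-> I = I
(a & (a <-> a)) & (a <-> a) = I & I = I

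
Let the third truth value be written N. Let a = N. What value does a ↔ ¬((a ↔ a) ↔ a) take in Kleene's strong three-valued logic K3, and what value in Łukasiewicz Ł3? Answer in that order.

N; true

In Kleene's strong three-valued logic K3: a ↔ a = N ↔ N = N
(a ↔ a) ↔ a = N ↔ N = N
¬((a ↔ a) ↔ a) = ¬N = N
a ↔ ¬((a ↔ a) ↔ a) = N ↔ N = N
In Łukasiewicz Ł3: a ↔ a = N ↔ N = true  [1 − |½−½|]
(a ↔ a) ↔ a = true ↔ N = N
¬((a ↔ a) ↔ a) = ¬N = N
a ↔ ¬((a ↔ a) ↔ a) = N ↔ N = true
They differ because Kleene's strong three-valued logic K3 and Łukasiewicz Ł3 treat N differently under implication.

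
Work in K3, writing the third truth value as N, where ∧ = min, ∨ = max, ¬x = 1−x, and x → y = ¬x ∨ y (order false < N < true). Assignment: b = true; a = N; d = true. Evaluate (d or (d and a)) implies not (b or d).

d and a = true and N = N
d or (d and a) = true or N = true
b or d = true or true = true
not (b or d) = not true = false
(d or (d and a)) implies not (b or d) = true implies false = false

false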